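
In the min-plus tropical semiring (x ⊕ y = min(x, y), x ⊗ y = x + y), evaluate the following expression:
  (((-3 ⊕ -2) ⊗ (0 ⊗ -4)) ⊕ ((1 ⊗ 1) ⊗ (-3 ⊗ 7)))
(((-3 ⊕ -2) ⊗ (0 ⊗ -4)) ⊕ ((1 ⊗ 1) ⊗ (-3 ⊗ 7))) = -7

Expand innermost to outermost. Recall ⊕ takes the minimum of its arguments and ⊗ takes their sum. Working out the expression (((-3 ⊕ -2) ⊗ (0 ⊗ -4)) ⊕ ((1 ⊗ 1) ⊗ (-3 ⊗ 7))) gives -7.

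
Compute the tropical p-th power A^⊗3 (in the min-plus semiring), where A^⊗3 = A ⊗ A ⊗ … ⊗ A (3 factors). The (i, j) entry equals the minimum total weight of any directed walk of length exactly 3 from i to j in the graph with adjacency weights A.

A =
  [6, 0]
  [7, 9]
A^⊗3 =
  [13, 7]
  [14, 13]

Each entry (A^⊗3)_ij equals the minimum over all length-3 walks i = v_0 → v_1 → … → v_3 = j of Σ_t A[v_t][v_{t+1}]. For example, for (i, j) = (0, 1) we minimise over 4 possible intermediate vertex sequences; the minimum is 7, attained along the walk 0 → 1 → 0 → 1.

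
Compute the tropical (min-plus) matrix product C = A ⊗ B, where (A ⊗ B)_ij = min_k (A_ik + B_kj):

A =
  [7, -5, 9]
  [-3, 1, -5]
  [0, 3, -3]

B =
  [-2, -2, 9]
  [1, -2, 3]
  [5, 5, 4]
A ⊗ B =
  [-4, -7, -2]
  [-5, -5, -1]
  [-2, -2, 1]

Apply the min-plus product entry-by-entry:
  C[0][0] = min over k of (A[0][0] + B[0][0] = 7 + -2 = 5, A[0][1] + B[1][0] = -5 + 1 = -4, A[0][2] + B[2][0] = 9 + 5 = 14) = -4 (attained at k = 1)
  C[0][1] = min over k of (A[0][0] + B[0][1] = 7 + -2 = 5, A[0][1] + B[1][1] = -5 + -2 = -7, A[0][2] + B[2][1] = 9 + 5 = 14) = -7 (attained at k = 1)
  C[0][2] = min over k of (A[0][0] + B[0][2] = 7 + 9 = 16, A[0][1] + B[1][2] = -5 + 3 = -2, A[0][2] + B[2][2] = 9 + 4 = 13) = -2 (attained at k = 1)
  C[1][0] = min over k of (A[1][0] + B[0][0] = -3 + -2 = -5, A[1][1] + B[1][0] = 1 + 1 = 2, A[1][2] + B[2][0] = -5 + 5 = 0) = -5 (attained at k = 0)
  C[1][1] = min over k of (A[1][0] + B[0][1] = -3 + -2 = -5, A[1][1] + B[1][1] = 1 + -2 = -1, A[1][2] + B[2][1] = -5 + 5 = 0) = -5 (attained at k = 0)
  C[1][2] = min over k of (A[1][0] + B[0][2] = -3 + 9 = 6, A[1][1] + B[1][2] = 1 + 3 = 4, A[1][2] + B[2][2] = -5 + 4 = -1) = -1 (attained at k = 2)
  C[2][0] = min over k of (A[2][0] + B[0][0] = 0 + -2 = -2, A[2][1] + B[1][0] = 3 + 1 = 4, A[2][2] + B[2][0] = -3 + 5 = 2) = -2 (attained at k = 0)
  C[2][1] = min over k of (A[2][0] + B[0][1] = 0 + -2 = -2, A[2][1] + B[1][1] = 3 + -2 = 1, A[2][2] + B[2][1] = -3 + 5 = 2) = -2 (attained at k = 0)
  C[2][2] = min over k of (A[2][0] + B[0][2] = 0 + 9 = 9, A[2][1] + B[1][2] = 3 + 3 = 6, A[2][2] + B[2][2] = -3 + 4 = 1) = 1 (attained at k = 2)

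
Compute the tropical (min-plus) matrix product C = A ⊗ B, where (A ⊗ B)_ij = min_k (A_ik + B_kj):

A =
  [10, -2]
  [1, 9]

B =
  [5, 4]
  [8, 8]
A ⊗ B =
  [6, 6]
  [6, 5]

Apply the min-plus product entry-by-entry:
  C[0][0] = min over k of (A[0][0] + B[0][0] = 10 + 5 = 15, A[0][1] + B[1][0] = -2 + 8 = 6) = 6 (attained at k = 1)
  C[0][1] = min over k of (A[0][0] + B[0][1] = 10 + 4 = 14, A[0][1] + B[1][1] = -2 + 8 = 6) = 6 (attained at k = 1)
  C[1][0] = min over k of (A[1][0] + B[0][0] = 1 + 5 = 6, A[1][1] + B[1][0] = 9 + 8 = 17) = 6 (attained at k = 0)
  C[1][1] = min over k of (A[1][0] + B[0][1] = 1 + 4 = 5, A[1][1] + B[1][1] = 9 + 8 = 17) = 5 (attained at k = 0)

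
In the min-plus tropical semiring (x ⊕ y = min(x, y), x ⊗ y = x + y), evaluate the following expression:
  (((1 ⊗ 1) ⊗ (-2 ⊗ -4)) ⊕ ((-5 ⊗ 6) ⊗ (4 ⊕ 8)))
(((1 ⊗ 1) ⊗ (-2 ⊗ -4)) ⊕ ((-5 ⊗ 6) ⊗ (4 ⊕ 8))) = -4

Expand innermost to outermost. Recall ⊕ takes the minimum of its arguments and ⊗ takes their sum. Working out the expression (((1 ⊗ 1) ⊗ (-2 ⊗ -4)) ⊕ ((-5 ⊗ 6) ⊗ (4 ⊕ 8))) gives -4.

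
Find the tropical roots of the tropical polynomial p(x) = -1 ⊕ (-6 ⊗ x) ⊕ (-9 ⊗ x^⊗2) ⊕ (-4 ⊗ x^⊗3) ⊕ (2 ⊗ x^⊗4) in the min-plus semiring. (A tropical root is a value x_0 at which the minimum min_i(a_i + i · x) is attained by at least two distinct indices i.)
Roots: {-6, -5, 3, 5}

Each tropical root is a break point of the lower envelope of the lines y = a_i + i · x (there are 5 lines, with slopes 0, 1, ..., 4). Only the lines that attain the minimum somewhere contribute to roots; other lines are dominated. Here the surviving (envelope) indices are i = 4, i = 3, i = 2, i = 1, i = 0.
Intersections between consecutive envelope lines give the roots: for adjacent envelope indices i < j the intersection is x = (a_i − a_j) / (j − i). Reading off the sorted break points: {-6, -5, 3, 5}.
Verification: at each break x_0, at least two indices attain the minimum of min_i(a_i + i · x_0).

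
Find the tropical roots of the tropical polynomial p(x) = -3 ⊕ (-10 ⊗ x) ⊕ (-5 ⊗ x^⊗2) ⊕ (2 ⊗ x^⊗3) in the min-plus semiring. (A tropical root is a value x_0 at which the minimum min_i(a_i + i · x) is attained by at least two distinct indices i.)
Roots: {-7, -5, 7}

Each tropical root is a break point of the lower envelope of the lines y = a_i + i · x (there are 4 lines, with slopes 0, 1, ..., 3). Only the lines that attain the minimum somewhere contribute to roots; other lines are dominated. Here the surviving (envelope) indices are i = 3, i = 2, i = 1, i = 0.
Intersections between consecutive envelope lines give the roots: for adjacent envelope indices i < j the intersection is x = (a_i − a_j) / (j − i). Reading off the sorted break points: {-7, -5, 7}.
Verification: at each break x_0, at least two indices attain the minimum of min_i(a_i + i · x_0).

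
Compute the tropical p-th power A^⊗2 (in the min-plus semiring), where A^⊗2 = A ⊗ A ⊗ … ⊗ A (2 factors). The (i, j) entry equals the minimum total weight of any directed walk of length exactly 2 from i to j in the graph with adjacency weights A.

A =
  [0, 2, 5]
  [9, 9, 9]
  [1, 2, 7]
A^⊗2 =
  [0, 2, 5]
  [9, 11, 14]
  [1, 3, 6]

Each entry (A^⊗2)_ij equals the minimum over all length-2 walks i = v_0 → v_1 → … → v_2 = j of Σ_t A[v_t][v_{t+1}]. For example, for (i, j) = (0, 2) we minimise over 3 possible intermediate vertex sequences; the minimum is 5, attained along the walk 0 → 0 → 2.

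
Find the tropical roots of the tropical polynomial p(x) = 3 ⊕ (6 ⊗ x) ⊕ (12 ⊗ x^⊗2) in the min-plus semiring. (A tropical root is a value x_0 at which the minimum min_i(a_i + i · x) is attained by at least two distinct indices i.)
Roots: {-6, -3}

Each tropical root is a break point of the lower envelope of the lines y = a_i + i · x (there are 3 lines, with slopes 0, 1, ..., 2). Only the lines that attain the minimum somewhere contribute to roots; other lines are dominated. Here the surviving (envelope) indices are i = 2, i = 1, i = 0.
Intersections between consecutive envelope lines give the roots: for adjacent envelope indices i < j the intersection is x = (a_i − a_j) / (j − i). Reading off the sorted break points: {-6, -3}.
Verification: at each break x_0, at least two indices attain the minimum of min_i(a_i + i · x_0).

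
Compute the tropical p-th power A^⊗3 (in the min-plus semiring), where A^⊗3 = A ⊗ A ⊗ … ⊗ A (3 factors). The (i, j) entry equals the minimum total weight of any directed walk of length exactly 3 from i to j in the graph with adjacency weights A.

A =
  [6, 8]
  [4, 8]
A^⊗3 =
  [18, 20]
  [16, 18]

Each entry (A^⊗3)_ij equals the minimum over all length-3 walks i = v_0 → v_1 → … → v_3 = j of Σ_t A[v_t][v_{t+1}]. For example, for (i, j) = (0, 1) we minimise over 4 possible intermediate vertex sequences; the minimum is 20, attained along the walk 0 → 0 → 0 → 1.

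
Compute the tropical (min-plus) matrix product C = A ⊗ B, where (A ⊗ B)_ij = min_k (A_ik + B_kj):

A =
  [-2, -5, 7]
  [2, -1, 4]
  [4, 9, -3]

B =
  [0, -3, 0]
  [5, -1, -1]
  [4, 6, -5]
A ⊗ B =
  [-2, -6, -6]
  [2, -2, -2]
  [1, 1, -8]

Apply the min-plus product entry-by-entry:
  C[0][0] = min over k of (A[0][0] + B[0][0] = -2 + 0 = -2, A[0][1] + B[1][0] = -5 + 5 = 0, A[0][2] + B[2][0] = 7 + 4 = 11) = -2 (attained at k = 0)
  C[0][1] = min over k of (A[0][0] + B[0][1] = -2 + -3 = -5, A[0][1] + B[1][1] = -5 + -1 = -6, A[0][2] + B[2][1] = 7 + 6 = 13) = -6 (attained at k = 1)
  C[0][2] = min over k of (A[0][0] + B[0][2] = -2 + 0 = -2, A[0][1] + B[1][2] = -5 + -1 = -6, A[0][2] + B[2][2] = 7 + -5 = 2) = -6 (attained at k = 1)
  C[1][0] = min over k of (A[1][0] + B[0][0] = 2 + 0 = 2, A[1][1] + B[1][0] = -1 + 5 = 4, A[1][2] + B[2][0] = 4 + 4 = 8) = 2 (attained at k = 0)
  C[1][1] = min over k of (A[1][0] + B[0][1] = 2 + -3 = -1, A[1][1] + B[1][1] = -1 + -1 = -2, A[1][2] + B[2][1] = 4 + 6 = 10) = -2 (attained at k = 1)
  C[1][2] = min over k of (A[1][0] + B[0][2] = 2 + 0 = 2, A[1][1] + B[1][2] = -1 + -1 = -2, A[1][2] + B[2][2] = 4 + -5 = -1) = -2 (attained at k = 1)
  C[2][0] = min over k of (A[2][0] + B[0][0] = 4 + 0 = 4, A[2][1] + B[1][0] = 9 + 5 = 14, A[2][2] + B[2][0] = -3 + 4 = 1) = 1 (attained at k = 2)
  C[2][1] = min over k of (A[2][0] + B[0][1] = 4 + -3 = 1, A[2][1] + B[1][1] = 9 + -1 = 8, A[2][2] + B[2][1] = -3 + 6 = 3) = 1 (attained at k = 0)
  C[2][2] = min over k of (A[2][0] + B[0][2] = 4 + 0 = 4, A[2][1] + B[1][2] = 9 + -1 = 8, A[2][2] + B[2][2] = -3 + -5 = -8) = -8 (attained at k = 2)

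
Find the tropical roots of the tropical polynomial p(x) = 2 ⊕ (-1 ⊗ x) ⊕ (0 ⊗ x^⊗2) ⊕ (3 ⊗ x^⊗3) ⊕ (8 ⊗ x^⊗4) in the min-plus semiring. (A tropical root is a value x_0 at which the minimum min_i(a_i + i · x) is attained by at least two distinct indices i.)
Roots: {-5, -3, -1, 3}

Each tropical root is a break point of the lower envelope of the lines y = a_i + i · x (there are 5 lines, with slopes 0, 1, ..., 4). Only the lines that attain the minimum somewhere contribute to roots; other lines are dominated. Here the surviving (envelope) indices are i = 4, i = 3, i = 2, i = 1, i = 0.
Intersections between consecutive envelope lines give the roots: for adjacent envelope indices i < j the intersection is x = (a_i − a_j) / (j − i). Reading off the sorted break points: {-5, -3, -1, 3}.
Verification: at each break x_0, at least two indices attain the minimum of min_i(a_i + i · x_0).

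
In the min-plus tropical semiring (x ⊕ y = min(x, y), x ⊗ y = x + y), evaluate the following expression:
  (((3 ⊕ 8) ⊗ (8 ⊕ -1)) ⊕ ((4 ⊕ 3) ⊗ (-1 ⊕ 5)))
(((3 ⊕ 8) ⊗ (8 ⊕ -1)) ⊕ ((4 ⊕ 3) ⊗ (-1 ⊕ 5))) = 2

Expand innermost to outermost. Recall ⊕ takes the minimum of its arguments and ⊗ takes their sum. Working out the expression (((3 ⊕ 8) ⊗ (8 ⊕ -1)) ⊕ ((4 ⊕ 3) ⊗ (-1 ⊕ 5))) gives 2.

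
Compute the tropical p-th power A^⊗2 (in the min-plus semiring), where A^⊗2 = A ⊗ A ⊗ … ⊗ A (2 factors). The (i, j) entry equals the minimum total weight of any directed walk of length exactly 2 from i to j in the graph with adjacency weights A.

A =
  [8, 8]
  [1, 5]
A^⊗2 =
  [9, 13]
  [6, 9]

Each entry (A^⊗2)_ij equals the minimum over all length-2 walks i = v_0 → v_1 → … → v_2 = j of Σ_t A[v_t][v_{t+1}]. For example, for (i, j) = (0, 1) we minimise over 2 possible intermediate vertex sequences; the minimum is 13, attained along the walk 0 → 1 → 1.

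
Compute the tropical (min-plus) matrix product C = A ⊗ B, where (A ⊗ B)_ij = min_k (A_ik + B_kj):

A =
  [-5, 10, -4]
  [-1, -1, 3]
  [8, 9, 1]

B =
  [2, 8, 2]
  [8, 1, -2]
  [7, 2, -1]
A ⊗ B =
  [-3, -2, -5]
  [1, 0, -3]
  [8, 3, 0]

Apply the min-plus product entry-by-entry:
  C[0][0] = min over k of (A[0][0] + B[0][0] = -5 + 2 = -3, A[0][1] + B[1][0] = 10 + 8 = 18, A[0][2] + B[2][0] = -4 + 7 = 3) = -3 (attained at k = 0)
  C[0][1] = min over k of (A[0][0] + B[0][1] = -5 + 8 = 3, A[0][1] + B[1][1] = 10 + 1 = 11, A[0][2] + B[2][1] = -4 + 2 = -2) = -2 (attained at k = 2)
  C[0][2] = min over k of (A[0][0] + B[0][2] = -5 + 2 = -3, A[0][1] + B[1][2] = 10 + -2 = 8, A[0][2] + B[2][2] = -4 + -1 = -5) = -5 (attained at k = 2)
  C[1][0] = min over k of (A[1][0] + B[0][0] = -1 + 2 = 1, A[1][1] + B[1][0] = -1 + 8 = 7, A[1][2] + B[2][0] = 3 + 7 = 10) = 1 (attained at k = 0)
  C[1][1] = min over k of (A[1][0] + B[0][1] = -1 + 8 = 7, A[1][1] + B[1][1] = -1 + 1 = 0, A[1][2] + B[2][1] = 3 + 2 = 5) = 0 (attained at k = 1)
  C[1][2] = min over k of (A[1][0] + B[0][2] = -1 + 2 = 1, A[1][1] + B[1][2] = -1 + -2 = -3, A[1][2] + B[2][2] = 3 + -1 = 2) = -3 (attained at k = 1)
  C[2][0] = min over k of (A[2][0] + B[0][0] = 8 + 2 = 10, A[2][1] + B[1][0] = 9 + 8 = 17, A[2][2] + B[2][0] = 1 + 7 = 8) = 8 (attained at k = 2)
  C[2][1] = min over k of (A[2][0] + B[0][1] = 8 + 8 = 16, A[2][1] + B[1][1] = 9 + 1 = 10, A[2][2] + B[2][1] = 1 + 2 = 3) = 3 (attained at k = 2)
  C[2][2] = min over k of (A[2][0] + B[0][2] = 8 + 2 = 10, A[2][1] + B[1][2] = 9 + -2 = 7, A[2][2] + B[2][2] = 1 + -1 = 0) = 0 (attained at k = 2)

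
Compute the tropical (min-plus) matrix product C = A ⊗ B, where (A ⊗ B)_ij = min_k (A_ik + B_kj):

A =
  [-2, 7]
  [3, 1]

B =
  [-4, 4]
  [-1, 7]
A ⊗ B =
  [-6, 2]
  [-1, 7]

Apply the min-plus product entry-by-entry:
  C[0][0] = min over k of (A[0][0] + B[0][0] = -2 + -4 = -6, A[0][1] + B[1][0] = 7 + -1 = 6) = -6 (attained at k = 0)
  C[0][1] = min over k of (A[0][0] + B[0][1] = -2 + 4 = 2, A[0][1] + B[1][1] = 7 + 7 = 14) = 2 (attained at k = 0)
  C[1][0] = min over k of (A[1][0] + B[0][0] = 3 + -4 = -1, A[1][1] + B[1][0] = 1 + -1 = 0) = -1 (attained at k = 0)
  C[1][1] = min over k of (A[1][0] + B[0][1] = 3 + 4 = 7, A[1][1] + B[1][1] = 1 + 7 = 8) = 7 (attained at k = 0)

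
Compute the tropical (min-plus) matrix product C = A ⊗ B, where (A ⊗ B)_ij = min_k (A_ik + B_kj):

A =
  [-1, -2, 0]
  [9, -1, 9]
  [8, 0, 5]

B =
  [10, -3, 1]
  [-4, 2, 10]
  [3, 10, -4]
A ⊗ B =
  [-6, -4, -4]
  [-5, 1, 5]
  [-4, 2, 1]

Apply the min-plus product entry-by-entry:
  C[0][0] = min over k of (A[0][0] + B[0][0] = -1 + 10 = 9, A[0][1] + B[1][0] = -2 + -4 = -6, A[0][2] + B[2][0] = 0 + 3 = 3) = -6 (attained at k = 1)
  C[0][1] = min over k of (A[0][0] + B[0][1] = -1 + -3 = -4, A[0][1] + B[1][1] = -2 + 2 = 0, A[0][2] + B[2][1] = 0 + 10 = 10) = -4 (attained at k = 0)
  C[0][2] = min over k of (A[0][0] + B[0][2] = -1 + 1 = 0, A[0][1] + B[1][2] = -2 + 10 = 8, A[0][2] + B[2][2] = 0 + -4 = -4) = -4 (attained at k = 2)
  C[1][0] = min over k of (A[1][0] + B[0][0] = 9 + 10 = 19, A[1][1] + B[1][0] = -1 + -4 = -5, A[1][2] + B[2][0] = 9 + 3 = 12) = -5 (attained at k = 1)
  C[1][1] = min over k of (A[1][0] + B[0][1] = 9 + -3 = 6, A[1][1] + B[1][1] = -1 + 2 = 1, A[1][2] + B[2][1] = 9 + 10 = 19) = 1 (attained at k = 1)
  C[1][2] = min over k of (A[1][0] + B[0][2] = 9 + 1 = 10, A[1][1] + B[1][2] = -1 + 10 = 9, A[1][2] + B[2][2] = 9 + -4 = 5) = 5 (attained at k = 2)
  C[2][0] = min over k of (A[2][0] + B[0][0] = 8 + 10 = 18, A[2][1] + B[1][0] = 0 + -4 = -4, A[2][2] + B[2][0] = 5 + 3 = 8) = -4 (attained at k = 1)
  C[2][1] = min over k of (A[2][0] + B[0][1] = 8 + -3 = 5, A[2][1] + B[1][1] = 0 + 2 = 2, A[2][2] + B[2][1] = 5 + 10 = 15) = 2 (attained at k = 1)
  C[2][2] = min over k of (A[2][0] + B[0][2] = 8 + 1 = 9, A[2][1] + B[1][2] = 0 + 10 = 10, A[2][2] + B[2][2] = 5 + -4 = 1) = 1 (attained at k = 2)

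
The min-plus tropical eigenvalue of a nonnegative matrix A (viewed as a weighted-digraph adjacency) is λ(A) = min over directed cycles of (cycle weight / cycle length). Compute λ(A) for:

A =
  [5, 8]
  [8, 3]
λ(A) = 3

Enumerate directed cycles and compute their means (weight / length). Sample:
  cycle 0 → 0: weight = 5, length = 1, mean = 5/1 ≈ 5.000
  cycle 1 → 1: weight = 3, length = 1, mean = 3/1 ≈ 3.000
  cycle 0 → 1 → 0: weight = 16, length = 2, mean = 16/2 ≈ 8.000
  cycle 1 → 0 → 1: weight = 16, length = 2, mean = 16/2 ≈ 8.000
Minimum mean = 3.000, attained e.g. along the cycle 1 → 1 with weight 3 and length 1. So λ(A) = 3/1 = 3.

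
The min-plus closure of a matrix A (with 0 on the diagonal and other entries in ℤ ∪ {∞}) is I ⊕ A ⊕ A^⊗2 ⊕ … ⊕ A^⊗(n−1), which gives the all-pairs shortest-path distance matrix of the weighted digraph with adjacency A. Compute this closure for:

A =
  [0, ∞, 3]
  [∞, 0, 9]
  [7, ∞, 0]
Closure =
  [0, ∞, 3]
  [16, 0, 9]
  [7, ∞, 0]

This is the Floyd-Warshall all-pairs shortest-path computation. For each intermediate vertex k = 0, 1, …, 2, update dist[i][j] ← min(dist[i][j], dist[i][k] + dist[k][j]). The final matrix gives, for each (i, j), the minimum total weight of any directed path from i to j (possibly empty when i = j).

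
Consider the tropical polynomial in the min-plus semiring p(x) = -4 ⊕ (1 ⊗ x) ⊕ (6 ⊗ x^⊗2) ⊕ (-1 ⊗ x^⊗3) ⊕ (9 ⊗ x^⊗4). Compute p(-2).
p(-2) = -7

A tropical monomial a ⊗ x^⊗i evaluates to a + i · x. Evaluating each term at x = -2:
  Term 0 contributes -4 + 0 · -2 = -4
  Term 1 contributes 1 + 1 · -2 = -1
  Term 2 contributes 6 + 2 · -2 = 2
  Term 3 contributes -1 + 3 · -2 = -7
  Term 4 contributes 9 + 4 · -2 = 1
p(-2) = ⊕ of these = min[-4, -1, 2, -7, 1] = -7.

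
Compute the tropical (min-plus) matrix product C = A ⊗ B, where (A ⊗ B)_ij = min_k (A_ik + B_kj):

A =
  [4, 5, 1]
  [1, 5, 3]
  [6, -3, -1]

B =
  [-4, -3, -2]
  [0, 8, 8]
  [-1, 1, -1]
A ⊗ B =
  [0, 1, 0]
  [-3, -2, -1]
  [-3, 0, -2]

Apply the min-plus product entry-by-entry:
  C[0][0] = min over k of (A[0][0] + B[0][0] = 4 + -4 = 0, A[0][1] + B[1][0] = 5 + 0 = 5, A[0][2] + B[2][0] = 1 + -1 = 0) = 0 (attained at k = 0)
  C[0][1] = min over k of (A[0][0] + B[0][1] = 4 + -3 = 1, A[0][1] + B[1][1] = 5 + 8 = 13, A[0][2] + B[2][1] = 1 + 1 = 2) = 1 (attained at k = 0)
  C[0][2] = min over k of (A[0][0] + B[0][2] = 4 + -2 = 2, A[0][1] + B[1][2] = 5 + 8 = 13, A[0][2] + B[2][2] = 1 + -1 = 0) = 0 (attained at k = 2)
  C[1][0] = min over k of (A[1][0] + B[0][0] = 1 + -4 = -3, A[1][1] + B[1][0] = 5 + 0 = 5, A[1][2] + B[2][0] = 3 + -1 = 2) = -3 (attained at k = 0)
  C[1][1] = min over k of (A[1][0] + B[0][1] = 1 + -3 = -2, A[1][1] + B[1][1] = 5 + 8 = 13, A[1][2] + B[2][1] = 3 + 1 = 4) = -2 (attained at k = 0)
  C[1][2] = min over k of (A[1][0] + B[0][2] = 1 + -2 = -1, A[1][1] + B[1][2] = 5 + 8 = 13, A[1][2] + B[2][2] = 3 + -1 = 2) = -1 (attained at k = 0)
  C[2][0] = min over k of (A[2][0] + B[0][0] = 6 + -4 = 2, A[2][1] + B[1][0] = -3 + 0 = -3, A[2][2] + B[2][0] = -1 + -1 = -2) = -3 (attained at k = 1)
  C[2][1] = min over k of (A[2][0] + B[0][1] = 6 + -3 = 3, A[2][1] + B[1][1] = -3 + 8 = 5, A[2][2] + B[2][1] = -1 + 1 = 0) = 0 (attained at k = 2)
  C[2][2] = min over k of (A[2][0] + B[0][2] = 6 + -2 = 4, A[2][1] + B[1][2] = -3 + 8 = 5, A[2][2] + B[2][2] = -1 + -1 = -2) = -2 (attained at k = 2)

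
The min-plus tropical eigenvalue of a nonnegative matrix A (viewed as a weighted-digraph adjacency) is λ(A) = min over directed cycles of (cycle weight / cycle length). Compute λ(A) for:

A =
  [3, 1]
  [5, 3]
λ(A) = 3

Enumerate directed cycles and compute their means (weight / length). Sample:
  cycle 0 → 0: weight = 3, length = 1, mean = 3/1 ≈ 3.000
  cycle 1 → 1: weight = 3, length = 1, mean = 3/1 ≈ 3.000
  cycle 0 → 1 → 0: weight = 6, length = 2, mean = 6/2 ≈ 3.000
  cycle 1 → 0 → 1: weight = 6, length = 2, mean = 6/2 ≈ 3.000
Minimum mean = 3.000, attained e.g. along the cycle 0 → 0 with weight 3 and length 1. So λ(A) = 3/1 = 3.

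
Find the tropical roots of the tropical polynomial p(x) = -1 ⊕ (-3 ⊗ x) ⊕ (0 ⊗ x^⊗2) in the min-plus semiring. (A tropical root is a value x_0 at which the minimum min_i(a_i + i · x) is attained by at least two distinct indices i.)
Roots: {-3, 2}

Each tropical root is a break point of the lower envelope of the lines y = a_i + i · x (there are 3 lines, with slopes 0, 1, ..., 2). Only the lines that attain the minimum somewhere contribute to roots; other lines are dominated. Here the surviving (envelope) indices are i = 2, i = 1, i = 0.
Intersections between consecutive envelope lines give the roots: for adjacent envelope indices i < j the intersection is x = (a_i − a_j) / (j − i). Reading off the sorted break points: {-3, 2}.
Verification: at each break x_0, at least two indices attain the minimum of min_i(a_i + i · x_0).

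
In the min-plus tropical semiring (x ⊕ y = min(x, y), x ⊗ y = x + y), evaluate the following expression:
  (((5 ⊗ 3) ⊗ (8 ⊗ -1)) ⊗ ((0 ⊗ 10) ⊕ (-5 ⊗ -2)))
(((5 ⊗ 3) ⊗ (8 ⊗ -1)) ⊗ ((0 ⊗ 10) ⊕ (-5 ⊗ -2))) = 8

Expand innermost to outermost. Recall ⊕ takes the minimum of its arguments and ⊗ takes their sum. Working out the expression (((5 ⊗ 3) ⊗ (8 ⊗ -1)) ⊗ ((0 ⊗ 10) ⊕ (-5 ⊗ -2))) gives 8.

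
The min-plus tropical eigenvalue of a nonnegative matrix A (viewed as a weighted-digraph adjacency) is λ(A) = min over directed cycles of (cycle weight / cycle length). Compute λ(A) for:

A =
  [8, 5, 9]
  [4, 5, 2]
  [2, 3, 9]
λ(A) = 5/2

Enumerate directed cycles and compute their means (weight / length). Sample:
  cycle 0 → 0: weight = 8, length = 1, mean = 8/1 ≈ 8.000
  cycle 1 → 1: weight = 5, length = 1, mean = 5/1 ≈ 5.000
  cycle 2 → 2: weight = 9, length = 1, mean = 9/1 ≈ 9.000
  cycle 0 → 1 → 0: weight = 9, length = 2, mean = 9/2 ≈ 4.500
  cycle 0 → 2 → 0: weight = 11, length = 2, mean = 11/2 ≈ 5.500
  cycle 1 → 0 → 1: weight = 9, length = 2, mean = 9/2 ≈ 4.500
Minimum mean = 2.500, attained e.g. along the cycle 1 → 2 → 1 with weight 5 and length 2. So λ(A) = 5/2 = 5/2.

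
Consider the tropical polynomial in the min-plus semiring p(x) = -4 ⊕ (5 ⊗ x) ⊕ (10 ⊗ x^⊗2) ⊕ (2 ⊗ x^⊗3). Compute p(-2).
p(-2) = -4

A tropical monomial a ⊗ x^⊗i evaluates to a + i · x. Evaluating each term at x = -2:
  Term 0 contributes -4 + 0 · -2 = -4
  Term 1 contributes 5 + 1 · -2 = 3
  Term 2 contributes 10 + 2 · -2 = 6
  Term 3 contributes 2 + 3 · -2 = -4
p(-2) = ⊕ of these = min[-4, 3, 6, -4] = -4.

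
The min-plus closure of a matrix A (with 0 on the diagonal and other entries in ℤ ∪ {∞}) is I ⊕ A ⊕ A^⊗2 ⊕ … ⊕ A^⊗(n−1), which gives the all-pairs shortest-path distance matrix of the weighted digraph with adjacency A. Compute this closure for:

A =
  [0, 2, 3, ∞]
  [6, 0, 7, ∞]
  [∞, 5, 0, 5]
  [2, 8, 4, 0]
Closure =
  [0, 2, 3, 8]
  [6, 0, 7, 12]
  [7, 5, 0, 5]
  [2, 4, 4, 0]

This is the Floyd-Warshall all-pairs shortest-path computation. For each intermediate vertex k = 0, 1, …, 3, update dist[i][j] ← min(dist[i][j], dist[i][k] + dist[k][j]). The final matrix gives, for each (i, j), the minimum total weight of any directed path from i to j (possibly empty when i = j).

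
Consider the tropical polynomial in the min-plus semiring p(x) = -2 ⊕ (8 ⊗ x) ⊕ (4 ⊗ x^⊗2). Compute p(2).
p(2) = -2

A tropical monomial a ⊗ x^⊗i evaluates to a + i · x. Evaluating each term at x = 2:
  Term 0 contributes -2 + 0 · 2 = -2
  Term 1 contributes 8 + 1 · 2 = 10
  Term 2 contributes 4 + 2 · 2 = 8
p(2) = ⊕ of these = min[-2, 10, 8] = -2.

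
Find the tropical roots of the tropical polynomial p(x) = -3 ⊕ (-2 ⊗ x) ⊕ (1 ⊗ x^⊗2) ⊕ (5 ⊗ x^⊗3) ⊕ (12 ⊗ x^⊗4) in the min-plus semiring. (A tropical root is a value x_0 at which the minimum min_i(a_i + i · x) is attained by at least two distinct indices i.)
Roots: {-7, -4, -3, -1}

Each tropical root is a break point of the lower envelope of the lines y = a_i + i · x (there are 5 lines, with slopes 0, 1, ..., 4). Only the lines that attain the minimum somewhere contribute to roots; other lines are dominated. Here the surviving (envelope) indices are i = 4, i = 3, i = 2, i = 1, i = 0.
Intersections between consecutive envelope lines give the roots: for adjacent envelope indices i < j the intersection is x = (a_i − a_j) / (j − i). Reading off the sorted break points: {-7, -4, -3, -1}.
Verification: at each break x_0, at least two indices attain the minimum of min_i(a_i + i · x_0).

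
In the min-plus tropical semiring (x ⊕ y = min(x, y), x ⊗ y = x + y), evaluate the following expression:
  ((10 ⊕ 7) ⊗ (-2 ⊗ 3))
((10 ⊕ 7) ⊗ (-2 ⊗ 3)) = 8

Expand innermost to outermost. Recall ⊕ takes the minimum of its arguments and ⊗ takes their sum. Working out the expression ((10 ⊕ 7) ⊗ (-2 ⊗ 3)) gives 8.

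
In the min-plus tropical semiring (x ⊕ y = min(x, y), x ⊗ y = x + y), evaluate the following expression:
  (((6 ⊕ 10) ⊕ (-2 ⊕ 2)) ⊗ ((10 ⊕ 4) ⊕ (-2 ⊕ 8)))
(((6 ⊕ 10) ⊕ (-2 ⊕ 2)) ⊗ ((10 ⊕ 4) ⊕ (-2 ⊕ 8))) = -4

Expand innermost to outermost. Recall ⊕ takes the minimum of its arguments and ⊗ takes their sum. Working out the expression (((6 ⊕ 10) ⊕ (-2 ⊕ 2)) ⊗ ((10 ⊕ 4) ⊕ (-2 ⊕ 8))) gives -4.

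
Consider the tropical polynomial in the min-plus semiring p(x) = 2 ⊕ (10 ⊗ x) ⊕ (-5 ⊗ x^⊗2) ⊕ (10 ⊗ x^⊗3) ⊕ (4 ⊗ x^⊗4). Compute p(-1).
p(-1) = -7

A tropical monomial a ⊗ x^⊗i evaluates to a + i · x. Evaluating each term at x = -1:
  Term 0 contributes 2 + 0 · -1 = 2
  Term 1 contributes 10 + 1 · -1 = 9
  Term 2 contributes -5 + 2 · -1 = -7
  Term 3 contributes 10 + 3 · -1 = 7
  Term 4 contributes 4 + 4 · -1 = 0
p(-1) = ⊕ of these = min[2, 9, -7, 7, 0] = -7.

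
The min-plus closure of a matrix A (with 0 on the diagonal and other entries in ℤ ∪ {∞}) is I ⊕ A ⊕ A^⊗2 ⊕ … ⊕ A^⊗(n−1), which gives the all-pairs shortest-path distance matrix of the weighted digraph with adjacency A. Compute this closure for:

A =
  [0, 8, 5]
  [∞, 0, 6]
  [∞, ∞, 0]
Closure =
  [0, 8, 5]
  [∞, 0, 6]
  [∞, ∞, 0]

This is the Floyd-Warshall all-pairs shortest-path computation. For each intermediate vertex k = 0, 1, …, 2, update dist[i][j] ← min(dist[i][j], dist[i][k] + dist[k][j]). The final matrix gives, for each (i, j), the minimum total weight of any directed path from i to j (possibly empty when i = j).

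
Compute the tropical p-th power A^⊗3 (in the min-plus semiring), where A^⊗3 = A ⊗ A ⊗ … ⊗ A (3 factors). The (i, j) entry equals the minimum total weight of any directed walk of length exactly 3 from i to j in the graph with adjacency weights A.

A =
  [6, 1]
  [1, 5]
A^⊗3 =
  [7, 3]
  [3, 7]

Each entry (A^⊗3)_ij equals the minimum over all length-3 walks i = v_0 → v_1 → … → v_3 = j of Σ_t A[v_t][v_{t+1}]. For example, for (i, j) = (0, 1) we minimise over 4 possible intermediate vertex sequences; the minimum is 3, attained along the walk 0 → 1 → 0 → 1.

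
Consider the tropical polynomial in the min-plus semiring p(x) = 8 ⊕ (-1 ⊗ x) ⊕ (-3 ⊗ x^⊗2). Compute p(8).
p(8) = 7

A tropical monomial a ⊗ x^⊗i evaluates to a + i · x. Evaluating each term at x = 8:
  Term 0 contributes 8 + 0 · 8 = 8
  Term 1 contributes -1 + 1 · 8 = 7
  Term 2 contributes -3 + 2 · 8 = 13
p(8) = ⊕ of these = min[8, 7, 13] = 7.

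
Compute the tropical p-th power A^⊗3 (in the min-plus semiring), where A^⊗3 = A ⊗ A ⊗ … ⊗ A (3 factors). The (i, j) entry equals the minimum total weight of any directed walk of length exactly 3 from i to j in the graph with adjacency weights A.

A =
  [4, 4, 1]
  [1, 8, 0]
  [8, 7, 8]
A^⊗3 =
  [9, 9, 6]
  [6, 9, 5]
  [12, 12, 9]

Each entry (A^⊗3)_ij equals the minimum over all length-3 walks i = v_0 → v_1 → … → v_3 = j of Σ_t A[v_t][v_{t+1}]. For example, for (i, j) = (0, 2) we minimise over 9 possible intermediate vertex sequences; the minimum is 6, attained along the walk 0 → 1 → 0 → 2.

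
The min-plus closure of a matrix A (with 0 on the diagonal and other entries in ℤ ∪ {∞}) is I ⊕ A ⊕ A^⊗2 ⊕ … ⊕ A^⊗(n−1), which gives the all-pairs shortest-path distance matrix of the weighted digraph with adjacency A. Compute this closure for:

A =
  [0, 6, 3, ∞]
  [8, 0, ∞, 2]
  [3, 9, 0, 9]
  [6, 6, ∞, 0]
Closure =
  [0, 6, 3, 8]
  [8, 0, 11, 2]
  [3, 9, 0, 9]
  [6, 6, 9, 0]

This is the Floyd-Warshall all-pairs shortest-path computation. For each intermediate vertex k = 0, 1, …, 3, update dist[i][j] ← min(dist[i][j], dist[i][k] + dist[k][j]). The final matrix gives, for each (i, j), the minimum total weight of any directed path from i to j (possibly empty when i = j).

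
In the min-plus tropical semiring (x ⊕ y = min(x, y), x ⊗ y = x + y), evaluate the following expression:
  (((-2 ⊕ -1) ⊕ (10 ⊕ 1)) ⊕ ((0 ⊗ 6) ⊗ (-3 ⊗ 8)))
(((-2 ⊕ -1) ⊕ (10 ⊕ 1)) ⊕ ((0 ⊗ 6) ⊗ (-3 ⊗ 8))) = -2

Expand innermost to outermost. Recall ⊕ takes the minimum of its arguments and ⊗ takes their sum. Working out the expression (((-2 ⊕ -1) ⊕ (10 ⊕ 1)) ⊕ ((0 ⊗ 6) ⊗ (-3 ⊗ 8))) gives -2.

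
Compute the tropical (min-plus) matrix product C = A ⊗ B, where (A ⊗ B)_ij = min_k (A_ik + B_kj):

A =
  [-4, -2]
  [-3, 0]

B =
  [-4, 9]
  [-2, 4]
A ⊗ B =
  [-8, 2]
  [-7, 4]

Apply the min-plus product entry-by-entry:
  C[0][0] = min over k of (A[0][0] + B[0][0] = -4 + -4 = -8, A[0][1] + B[1][0] = -2 + -2 = -4) = -8 (attained at k = 0)
  C[0][1] = min over k of (A[0][0] + B[0][1] = -4 + 9 = 5, A[0][1] + B[1][1] = -2 + 4 = 2) = 2 (attained at k = 1)
  C[1][0] = min over k of (A[1][0] + B[0][0] = -3 + -4 = -7, A[1][1] + B[1][0] = 0 + -2 = -2) = -7 (attained at k = 0)
  C[1][1] = min over k of (A[1][0] + B[0][1] = -3 + 9 = 6, A[1][1] + B[1][1] = 0 + 4 = 4) = 4 (attained at k = 1)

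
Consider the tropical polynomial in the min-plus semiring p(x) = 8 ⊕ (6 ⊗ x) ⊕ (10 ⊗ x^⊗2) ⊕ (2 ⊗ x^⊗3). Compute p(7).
p(7) = 8

A tropical monomial a ⊗ x^⊗i evaluates to a + i · x. Evaluating each term at x = 7:
  Term 0 contributes 8 + 0 · 7 = 8
  Term 1 contributes 6 + 1 · 7 = 13
  Term 2 contributes 10 + 2 · 7 = 24
  Term 3 contributes 2 + 3 · 7 = 23
p(7) = ⊕ of these = min[8, 13, 24, 23] = 8.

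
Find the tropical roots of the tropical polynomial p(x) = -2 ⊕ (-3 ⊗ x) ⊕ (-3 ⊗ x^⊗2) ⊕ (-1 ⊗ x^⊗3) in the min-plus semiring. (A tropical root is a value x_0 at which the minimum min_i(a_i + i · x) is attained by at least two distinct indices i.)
Roots: {-2, 0, 1}

Each tropical root is a break point of the lower envelope of the lines y = a_i + i · x (there are 4 lines, with slopes 0, 1, ..., 3). Only the lines that attain the minimum somewhere contribute to roots; other lines are dominated. Here the surviving (envelope) indices are i = 3, i = 2, i = 1, i = 0.
Intersections between consecutive envelope lines give the roots: for adjacent envelope indices i < j the intersection is x = (a_i − a_j) / (j − i). Reading off the sorted break points: {-2, 0, 1}.
Verification: at each break x_0, at least two indices attain the minimum of min_i(a_i + i · x_0).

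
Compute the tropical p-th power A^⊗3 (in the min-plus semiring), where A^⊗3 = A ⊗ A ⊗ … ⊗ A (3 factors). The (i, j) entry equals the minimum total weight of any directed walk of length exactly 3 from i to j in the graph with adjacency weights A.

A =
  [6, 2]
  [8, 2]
A^⊗3 =
  [12, 6]
  [12, 6]

Each entry (A^⊗3)_ij equals the minimum over all length-3 walks i = v_0 → v_1 → … → v_3 = j of Σ_t A[v_t][v_{t+1}]. For example, for (i, j) = (0, 1) we minimise over 4 possible intermediate vertex sequences; the minimum is 6, attained along the walk 0 → 1 → 1 → 1.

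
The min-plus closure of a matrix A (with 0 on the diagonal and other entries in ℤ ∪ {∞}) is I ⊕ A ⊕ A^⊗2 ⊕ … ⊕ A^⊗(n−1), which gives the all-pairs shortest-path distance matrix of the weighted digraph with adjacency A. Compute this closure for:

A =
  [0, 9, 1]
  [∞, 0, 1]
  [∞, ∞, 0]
Closure =
  [0, 9, 1]
  [∞, 0, 1]
  [∞, ∞, 0]

This is the Floyd-Warshall all-pairs shortest-path computation. For each intermediate vertex k = 0, 1, …, 2, update dist[i][j] ← min(dist[i][j], dist[i][k] + dist[k][j]). The final matrix gives, for each (i, j), the minimum total weight of any directed path from i to j (possibly empty when i = j).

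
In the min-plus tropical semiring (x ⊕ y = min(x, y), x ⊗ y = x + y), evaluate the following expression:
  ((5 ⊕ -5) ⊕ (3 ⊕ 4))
((5 ⊕ -5) ⊕ (3 ⊕ 4)) = -5

Expand innermost to outermost. Recall ⊕ takes the minimum of its arguments and ⊗ takes their sum. Working out the expression ((5 ⊕ -5) ⊕ (3 ⊕ 4)) gives -5.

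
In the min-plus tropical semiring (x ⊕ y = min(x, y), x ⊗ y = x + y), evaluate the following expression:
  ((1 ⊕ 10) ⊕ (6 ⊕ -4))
((1 ⊕ 10) ⊕ (6 ⊕ -4)) = -4

Expand innermost to outermost. Recall ⊕ takes the minimum of its arguments and ⊗ takes their sum. Working out the expression ((1 ⊕ 10) ⊕ (6 ⊕ -4)) gives -4.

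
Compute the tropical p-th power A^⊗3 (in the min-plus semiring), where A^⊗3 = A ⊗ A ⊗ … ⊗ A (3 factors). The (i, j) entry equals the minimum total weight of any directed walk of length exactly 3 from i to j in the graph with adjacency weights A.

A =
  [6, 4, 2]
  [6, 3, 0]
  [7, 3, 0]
A^⊗3 =
  [9, 5, 2]
  [7, 3, 0]
  [7, 3, 0]

Each entry (A^⊗3)_ij equals the minimum over all length-3 walks i = v_0 → v_1 → … → v_3 = j of Σ_t A[v_t][v_{t+1}]. For example, for (i, j) = (0, 2) we minimise over 9 possible intermediate vertex sequences; the minimum is 2, attained along the walk 0 → 2 → 2 → 2.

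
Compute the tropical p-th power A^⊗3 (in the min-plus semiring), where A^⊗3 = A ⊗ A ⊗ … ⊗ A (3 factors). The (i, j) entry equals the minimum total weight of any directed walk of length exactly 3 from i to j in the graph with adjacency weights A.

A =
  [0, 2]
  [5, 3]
A^⊗3 =
  [0, 2]
  [5, 7]

Each entry (A^⊗3)_ij equals the minimum over all length-3 walks i = v_0 → v_1 → … → v_3 = j of Σ_t A[v_t][v_{t+1}]. For example, for (i, j) = (0, 1) we minimise over 4 possible intermediate vertex sequences; the minimum is 2, attained along the walk 0 → 0 → 0 → 1.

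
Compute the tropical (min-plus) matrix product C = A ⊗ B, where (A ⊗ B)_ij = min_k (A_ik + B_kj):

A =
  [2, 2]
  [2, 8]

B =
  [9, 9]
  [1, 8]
A ⊗ B =
  [3, 10]
  [9, 11]

Apply the min-plus product entry-by-entry:
  C[0][0] = min over k of (A[0][0] + B[0][0] = 2 + 9 = 11, A[0][1] + B[1][0] = 2 + 1 = 3) = 3 (attained at k = 1)
  C[0][1] = min over k of (A[0][0] + B[0][1] = 2 + 9 = 11, A[0][1] + B[1][1] = 2 + 8 = 10) = 10 (attained at k = 1)
  C[1][0] = min over k of (A[1][0] + B[0][0] = 2 + 9 = 11, A[1][1] + B[1][0] = 8 + 1 = 9) = 9 (attained at k = 1)
  C[1][1] = min over k of (A[1][0] + B[0][1] = 2 + 9 = 11, A[1][1] + B[1][1] = 8 + 8 = 16) = 11 (attained at k = 0)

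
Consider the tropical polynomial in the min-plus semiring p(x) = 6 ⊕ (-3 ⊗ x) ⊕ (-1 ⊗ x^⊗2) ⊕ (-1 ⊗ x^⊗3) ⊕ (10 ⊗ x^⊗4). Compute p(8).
p(8) = 5

A tropical monomial a ⊗ x^⊗i evaluates to a + i · x. Evaluating each term at x = 8:
  Term 0 contributes 6 + 0 · 8 = 6
  Term 1 contributes -3 + 1 · 8 = 5
  Term 2 contributes -1 + 2 · 8 = 15
  Term 3 contributes -1 + 3 · 8 = 23
  Term 4 contributes 10 + 4 · 8 = 42
p(8) = ⊕ of these = min[6, 5, 15, 23, 42] = 5.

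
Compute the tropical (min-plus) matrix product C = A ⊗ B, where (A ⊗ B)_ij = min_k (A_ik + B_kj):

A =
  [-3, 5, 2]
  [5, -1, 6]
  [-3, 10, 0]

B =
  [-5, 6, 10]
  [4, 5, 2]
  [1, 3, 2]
A ⊗ B =
  [-8, 3, 4]
  [0, 4, 1]
  [-8, 3, 2]

Apply the min-plus product entry-by-entry:
  C[0][0] = min over k of (A[0][0] + B[0][0] = -3 + -5 = -8, A[0][1] + B[1][0] = 5 + 4 = 9, A[0][2] + B[2][0] = 2 + 1 = 3) = -8 (attained at k = 0)
  C[0][1] = min over k of (A[0][0] + B[0][1] = -3 + 6 = 3, A[0][1] + B[1][1] = 5 + 5 = 10, A[0][2] + B[2][1] = 2 + 3 = 5) = 3 (attained at k = 0)
  C[0][2] = min over k of (A[0][0] + B[0][2] = -3 + 10 = 7, A[0][1] + B[1][2] = 5 + 2 = 7, A[0][2] + B[2][2] = 2 + 2 = 4) = 4 (attained at k = 2)
  C[1][0] = min over k of (A[1][0] + B[0][0] = 5 + -5 = 0, A[1][1] + B[1][0] = -1 + 4 = 3, A[1][2] + B[2][0] = 6 + 1 = 7) = 0 (attained at k = 0)
  C[1][1] = min over k of (A[1][0] + B[0][1] = 5 + 6 = 11, A[1][1] + B[1][1] = -1 + 5 = 4, A[1][2] + B[2][1] = 6 + 3 = 9) = 4 (attained at k = 1)
  C[1][2] = min over k of (A[1][0] + B[0][2] = 5 + 10 = 15, A[1][1] + B[1][2] = -1 + 2 = 1, A[1][2] + B[2][2] = 6 + 2 = 8) = 1 (attained at k = 1)
  C[2][0] = min over k of (A[2][0] + B[0][0] = -3 + -5 = -8, A[2][1] + B[1][0] = 10 + 4 = 14, A[2][2] + B[2][0] = 0 + 1 = 1) = -8 (attained at k = 0)
  C[2][1] = min over k of (A[2][0] + B[0][1] = -3 + 6 = 3, A[2][1] + B[1][1] = 10 + 5 = 15, A[2][2] + B[2][1] = 0 + 3 = 3) = 3 (attained at k = 0)
  C[2][2] = min over k of (A[2][0] + B[0][2] = -3 + 10 = 7, A[2][1] + B[1][2] = 10 + 2 = 12, A[2][2] + B[2][2] = 0 + 2 = 2) = 2 (attained at k = 2)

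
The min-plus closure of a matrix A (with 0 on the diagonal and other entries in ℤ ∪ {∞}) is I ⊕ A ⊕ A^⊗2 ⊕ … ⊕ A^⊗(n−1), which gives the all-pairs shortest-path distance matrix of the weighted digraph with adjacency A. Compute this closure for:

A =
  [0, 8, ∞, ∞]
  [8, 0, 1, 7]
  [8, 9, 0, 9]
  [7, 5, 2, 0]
Closure =
  [0, 8, 9, 15]
  [8, 0, 1, 7]
  [8, 9, 0, 9]
  [7, 5, 2, 0]

This is the Floyd-Warshall all-pairs shortest-path computation. For each intermediate vertex k = 0, 1, …, 3, update dist[i][j] ← min(dist[i][j], dist[i][k] + dist[k][j]). The final matrix gives, for each (i, j), the minimum total weight of any directed path from i to j (possibly empty when i = j).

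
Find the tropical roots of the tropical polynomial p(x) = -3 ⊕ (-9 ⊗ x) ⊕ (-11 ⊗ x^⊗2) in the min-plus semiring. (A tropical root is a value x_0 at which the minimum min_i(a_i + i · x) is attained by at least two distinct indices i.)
Roots: {2, 6}

Each tropical root is a break point of the lower envelope of the lines y = a_i + i · x (there are 3 lines, with slopes 0, 1, ..., 2). Only the lines that attain the minimum somewhere contribute to roots; other lines are dominated. Here the surviving (envelope) indices are i = 2, i = 1, i = 0.
Intersections between consecutive envelope lines give the roots: for adjacent envelope indices i < j the intersection is x = (a_i − a_j) / (j − i). Reading off the sorted break points: {2, 6}.
Verification: at each break x_0, at least two indices attain the minimum of min_i(a_i + i · x_0).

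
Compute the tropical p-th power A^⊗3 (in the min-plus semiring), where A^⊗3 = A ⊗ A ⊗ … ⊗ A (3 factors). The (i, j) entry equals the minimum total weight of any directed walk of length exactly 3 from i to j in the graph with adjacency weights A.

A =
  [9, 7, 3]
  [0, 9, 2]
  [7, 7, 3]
A^⊗3 =
  [10, 13, 9]
  [7, 10, 6]
  [10, 13, 9]

Each entry (A^⊗3)_ij equals the minimum over all length-3 walks i = v_0 → v_1 → … → v_3 = j of Σ_t A[v_t][v_{t+1}]. For example, for (i, j) = (0, 2) we minimise over 9 possible intermediate vertex sequences; the minimum is 9, attained along the walk 0 → 2 → 2 → 2.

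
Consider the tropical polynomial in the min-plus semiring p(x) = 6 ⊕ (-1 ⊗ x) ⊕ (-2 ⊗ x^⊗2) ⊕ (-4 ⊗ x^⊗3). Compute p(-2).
p(-2) = -10

A tropical monomial a ⊗ x^⊗i evaluates to a + i · x. Evaluating each term at x = -2:
  Term 0 contributes 6 + 0 · -2 = 6
  Term 1 contributes -1 + 1 · -2 = -3
  Term 2 contributes -2 + 2 · -2 = -6
  Term 3 contributes -4 + 3 · -2 = -10
p(-2) = ⊕ of these = min[6, -3, -6, -10] = -10.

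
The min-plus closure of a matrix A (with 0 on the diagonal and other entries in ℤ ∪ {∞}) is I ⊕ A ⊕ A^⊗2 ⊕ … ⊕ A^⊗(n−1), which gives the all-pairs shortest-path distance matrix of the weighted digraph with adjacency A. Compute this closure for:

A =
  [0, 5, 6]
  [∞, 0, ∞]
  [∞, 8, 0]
Closure =
  [0, 5, 6]
  [∞, 0, ∞]
  [∞, 8, 0]

This is the Floyd-Warshall all-pairs shortest-path computation. For each intermediate vertex k = 0, 1, …, 2, update dist[i][j] ← min(dist[i][j], dist[i][k] + dist[k][j]). The final matrix gives, for each (i, j), the minimum total weight of any directed path from i to j (possibly empty when i = j).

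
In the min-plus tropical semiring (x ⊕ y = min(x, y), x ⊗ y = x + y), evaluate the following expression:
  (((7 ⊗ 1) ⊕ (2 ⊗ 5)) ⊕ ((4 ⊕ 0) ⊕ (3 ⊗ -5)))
(((7 ⊗ 1) ⊕ (2 ⊗ 5)) ⊕ ((4 ⊕ 0) ⊕ (3 ⊗ -5))) = -2

Expand innermost to outermost. Recall ⊕ takes the minimum of its arguments and ⊗ takes their sum. Working out the expression (((7 ⊗ 1) ⊕ (2 ⊗ 5)) ⊕ ((4 ⊕ 0) ⊕ (3 ⊗ -5))) gives -2.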